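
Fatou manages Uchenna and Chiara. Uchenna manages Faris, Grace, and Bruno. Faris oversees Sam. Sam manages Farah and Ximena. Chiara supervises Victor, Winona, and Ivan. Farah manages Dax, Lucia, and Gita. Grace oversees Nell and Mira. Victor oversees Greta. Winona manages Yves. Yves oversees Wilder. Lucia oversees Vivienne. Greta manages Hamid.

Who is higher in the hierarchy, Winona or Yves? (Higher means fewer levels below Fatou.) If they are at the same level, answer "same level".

Winona is 2 levels below Fatou; Yves is 3. Winona is higher.

Winona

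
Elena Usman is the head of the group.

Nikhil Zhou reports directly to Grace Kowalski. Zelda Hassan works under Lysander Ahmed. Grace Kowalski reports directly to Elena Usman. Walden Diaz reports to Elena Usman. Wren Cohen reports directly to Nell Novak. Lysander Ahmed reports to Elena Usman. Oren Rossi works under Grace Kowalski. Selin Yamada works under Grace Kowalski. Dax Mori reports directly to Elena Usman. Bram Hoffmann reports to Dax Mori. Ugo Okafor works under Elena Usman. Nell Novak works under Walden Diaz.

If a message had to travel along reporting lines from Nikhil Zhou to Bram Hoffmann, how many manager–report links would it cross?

4

Nikhil Zhou is 2 levels below Elena Usman, and Bram Hoffmann is 2 levels below Elena Usman (their lowest common manager). The shortest path runs up from Nikhil Zhou to Elena Usman and back down to Bram Hoffmann: 2 + 2 = 4 links.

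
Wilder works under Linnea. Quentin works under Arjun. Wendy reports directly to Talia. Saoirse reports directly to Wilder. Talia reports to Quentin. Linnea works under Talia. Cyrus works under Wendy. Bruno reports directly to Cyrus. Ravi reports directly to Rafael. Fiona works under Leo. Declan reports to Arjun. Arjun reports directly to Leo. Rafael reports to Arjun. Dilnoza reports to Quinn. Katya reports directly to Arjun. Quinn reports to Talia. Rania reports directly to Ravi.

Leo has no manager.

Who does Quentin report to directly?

Quentin reports directly to Arjun.

Arjun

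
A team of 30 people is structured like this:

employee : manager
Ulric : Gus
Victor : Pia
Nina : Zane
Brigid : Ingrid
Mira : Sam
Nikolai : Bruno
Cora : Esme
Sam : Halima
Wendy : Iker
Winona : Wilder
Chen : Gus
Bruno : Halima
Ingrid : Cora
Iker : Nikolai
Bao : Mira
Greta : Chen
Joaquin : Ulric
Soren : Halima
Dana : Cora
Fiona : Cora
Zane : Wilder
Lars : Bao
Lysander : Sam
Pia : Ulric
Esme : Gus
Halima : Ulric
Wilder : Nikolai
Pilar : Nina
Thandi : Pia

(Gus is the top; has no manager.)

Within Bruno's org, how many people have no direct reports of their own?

The people in Bruno's organization with no one reporting to them are Pilar, Winona, Wendy. That is 3.

3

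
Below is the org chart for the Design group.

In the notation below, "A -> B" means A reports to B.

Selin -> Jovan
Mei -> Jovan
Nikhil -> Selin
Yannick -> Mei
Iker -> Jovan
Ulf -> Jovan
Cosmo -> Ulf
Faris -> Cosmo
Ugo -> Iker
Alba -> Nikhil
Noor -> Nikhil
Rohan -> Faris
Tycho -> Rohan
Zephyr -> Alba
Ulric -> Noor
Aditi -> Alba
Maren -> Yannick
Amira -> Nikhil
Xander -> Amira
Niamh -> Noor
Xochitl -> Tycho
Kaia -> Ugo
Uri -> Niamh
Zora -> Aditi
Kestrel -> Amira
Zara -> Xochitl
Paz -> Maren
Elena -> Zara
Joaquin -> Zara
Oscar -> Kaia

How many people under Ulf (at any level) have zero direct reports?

The people in Ulf's organization with no one reporting to them are Joaquin, Elena. That is 2.

2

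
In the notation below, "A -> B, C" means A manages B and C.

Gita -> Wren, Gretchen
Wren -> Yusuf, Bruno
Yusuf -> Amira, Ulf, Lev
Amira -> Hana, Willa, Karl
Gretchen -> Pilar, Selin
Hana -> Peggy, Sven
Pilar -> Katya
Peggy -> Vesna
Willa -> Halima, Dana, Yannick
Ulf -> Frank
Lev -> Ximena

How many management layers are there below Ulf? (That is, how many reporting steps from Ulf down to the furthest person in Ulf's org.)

1

The longest chain under Ulf runs Ulf → Frank, which is 1 level below Ulf.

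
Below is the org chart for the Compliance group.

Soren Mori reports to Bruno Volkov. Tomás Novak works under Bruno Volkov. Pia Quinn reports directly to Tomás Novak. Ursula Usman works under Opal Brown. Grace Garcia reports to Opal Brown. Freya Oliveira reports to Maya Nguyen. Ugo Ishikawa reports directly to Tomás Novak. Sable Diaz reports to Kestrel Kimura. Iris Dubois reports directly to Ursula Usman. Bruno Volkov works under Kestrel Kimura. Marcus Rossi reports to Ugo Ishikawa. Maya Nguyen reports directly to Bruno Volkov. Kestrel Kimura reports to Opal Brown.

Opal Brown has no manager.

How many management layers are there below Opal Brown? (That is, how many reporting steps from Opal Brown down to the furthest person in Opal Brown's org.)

5

The longest chain under Opal Brown runs Opal Brown → Kestrel Kimura → Bruno Volkov → Tomás Novak → Ugo Ishikawa → Marcus Rossi, which is 5 levels below Opal Brown.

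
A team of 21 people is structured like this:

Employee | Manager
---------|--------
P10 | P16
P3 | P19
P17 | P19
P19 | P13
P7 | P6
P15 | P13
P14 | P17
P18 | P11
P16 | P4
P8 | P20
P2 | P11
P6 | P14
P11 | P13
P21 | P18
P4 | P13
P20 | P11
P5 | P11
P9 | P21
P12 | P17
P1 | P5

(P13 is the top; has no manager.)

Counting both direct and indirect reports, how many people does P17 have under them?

4

P17 directly manages P14, P12. Under P14: P6, P7 (2). P12 has no reports. So P17's organization is 2 direct reports plus everyone under them: 3 + 1 = 4.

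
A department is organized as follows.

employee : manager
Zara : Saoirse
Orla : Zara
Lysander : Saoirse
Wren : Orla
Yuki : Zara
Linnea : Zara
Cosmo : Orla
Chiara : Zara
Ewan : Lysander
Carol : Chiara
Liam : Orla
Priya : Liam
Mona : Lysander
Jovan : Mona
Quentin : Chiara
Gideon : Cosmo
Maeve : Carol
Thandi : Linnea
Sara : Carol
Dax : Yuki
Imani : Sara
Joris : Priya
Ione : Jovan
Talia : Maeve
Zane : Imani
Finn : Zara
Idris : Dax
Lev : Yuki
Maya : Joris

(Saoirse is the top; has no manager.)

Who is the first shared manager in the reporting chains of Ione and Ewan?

Ione's chain of managers is Jovan, Mona, Lysander, Saoirse. Ewan's chain of managers is Lysander, Saoirse. The first manager that appears in both chains is Lysander.

Lysander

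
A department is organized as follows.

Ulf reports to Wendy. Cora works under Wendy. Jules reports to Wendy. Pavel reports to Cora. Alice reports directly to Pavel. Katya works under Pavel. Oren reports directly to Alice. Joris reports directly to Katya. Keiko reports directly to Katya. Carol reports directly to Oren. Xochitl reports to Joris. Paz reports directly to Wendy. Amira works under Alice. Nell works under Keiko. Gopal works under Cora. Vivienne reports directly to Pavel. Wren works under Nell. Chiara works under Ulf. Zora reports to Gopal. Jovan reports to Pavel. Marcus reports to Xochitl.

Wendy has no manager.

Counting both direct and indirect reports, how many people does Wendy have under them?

21

Wendy directly manages Ulf, Cora, Jules, Paz. Under Ulf: Chiara (1). Under Cora: Gopal, Zora, Pavel, Jovan, Vivienne, Katya, Keiko, Nell, Wren, Joris, Xochitl, Marcus, Alice, Amira, Oren, Carol (16). Jules has no reports. Paz has no reports. So Wendy's organization is 4 direct reports plus everyone under them: 2 + 17 + 1 + 1 = 21.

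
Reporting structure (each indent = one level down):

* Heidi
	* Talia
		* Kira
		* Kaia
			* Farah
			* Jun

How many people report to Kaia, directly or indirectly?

2

Kaia directly manages Farah, Jun. Farah has no reports. Jun has no reports. So Kaia's organization is 2 direct reports plus everyone under them: 1 + 1 = 2.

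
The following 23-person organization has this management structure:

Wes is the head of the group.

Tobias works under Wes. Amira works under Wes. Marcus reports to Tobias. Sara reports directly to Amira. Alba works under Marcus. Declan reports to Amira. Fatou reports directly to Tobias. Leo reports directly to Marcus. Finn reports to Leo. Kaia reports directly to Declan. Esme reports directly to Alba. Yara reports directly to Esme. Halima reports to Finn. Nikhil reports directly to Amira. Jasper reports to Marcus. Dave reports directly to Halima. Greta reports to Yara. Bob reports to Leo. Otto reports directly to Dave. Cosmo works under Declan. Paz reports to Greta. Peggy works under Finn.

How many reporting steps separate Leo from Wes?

Chain from Leo up to Wes: Leo → Marcus → Tobias → Wes. That is 3 steps up, so Leo is 3 levels below Wes.

3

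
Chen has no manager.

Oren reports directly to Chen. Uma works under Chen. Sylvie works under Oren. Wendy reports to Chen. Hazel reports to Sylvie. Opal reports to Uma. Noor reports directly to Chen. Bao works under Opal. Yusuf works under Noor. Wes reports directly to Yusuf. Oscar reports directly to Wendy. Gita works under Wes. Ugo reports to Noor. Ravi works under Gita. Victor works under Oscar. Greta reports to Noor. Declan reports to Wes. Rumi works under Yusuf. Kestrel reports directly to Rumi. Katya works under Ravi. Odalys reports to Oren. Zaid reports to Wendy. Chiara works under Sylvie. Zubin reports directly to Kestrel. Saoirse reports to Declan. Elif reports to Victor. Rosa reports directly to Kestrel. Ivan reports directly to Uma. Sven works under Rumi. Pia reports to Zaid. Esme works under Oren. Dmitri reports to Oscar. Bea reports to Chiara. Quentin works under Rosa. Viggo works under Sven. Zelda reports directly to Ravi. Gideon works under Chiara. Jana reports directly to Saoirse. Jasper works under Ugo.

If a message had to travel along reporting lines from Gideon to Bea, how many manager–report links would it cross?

2

Gideon is 1 level below Chiara, and Bea is 1 level below Chiara (their lowest common manager). The shortest path runs up from Gideon to Chiara and back down to Bea: 1 + 1 = 2 links.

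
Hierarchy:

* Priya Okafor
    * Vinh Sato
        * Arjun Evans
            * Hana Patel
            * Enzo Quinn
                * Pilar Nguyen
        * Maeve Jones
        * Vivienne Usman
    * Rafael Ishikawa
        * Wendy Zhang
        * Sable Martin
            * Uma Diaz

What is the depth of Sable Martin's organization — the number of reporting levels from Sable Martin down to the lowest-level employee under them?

1

The longest chain under Sable Martin runs Sable Martin → Uma Diaz, which is 1 level below Sable Martin.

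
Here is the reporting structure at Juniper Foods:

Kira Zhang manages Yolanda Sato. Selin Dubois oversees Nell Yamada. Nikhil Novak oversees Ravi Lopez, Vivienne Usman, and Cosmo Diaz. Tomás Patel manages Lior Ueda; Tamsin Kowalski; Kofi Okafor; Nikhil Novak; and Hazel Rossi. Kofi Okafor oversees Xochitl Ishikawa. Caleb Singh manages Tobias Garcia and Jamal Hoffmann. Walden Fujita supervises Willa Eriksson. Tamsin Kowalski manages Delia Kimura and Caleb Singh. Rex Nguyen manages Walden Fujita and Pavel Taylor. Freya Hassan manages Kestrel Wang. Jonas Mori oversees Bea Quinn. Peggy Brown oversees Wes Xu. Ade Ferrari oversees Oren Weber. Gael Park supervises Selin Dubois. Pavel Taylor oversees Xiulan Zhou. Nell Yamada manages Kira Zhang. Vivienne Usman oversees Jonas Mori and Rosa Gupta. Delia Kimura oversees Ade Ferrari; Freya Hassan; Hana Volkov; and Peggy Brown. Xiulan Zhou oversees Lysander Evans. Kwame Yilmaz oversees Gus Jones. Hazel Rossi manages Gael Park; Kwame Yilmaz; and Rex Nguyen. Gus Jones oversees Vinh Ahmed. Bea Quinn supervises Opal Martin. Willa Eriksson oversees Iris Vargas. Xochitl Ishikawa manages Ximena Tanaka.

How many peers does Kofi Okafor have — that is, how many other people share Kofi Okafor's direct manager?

Kofi Okafor reports to Tomás Patel. Tomás Patel's other direct reports are Hazel Rossi, Tamsin Kowalski, Lior Ueda, Nikhil Novak — 4 peers.

4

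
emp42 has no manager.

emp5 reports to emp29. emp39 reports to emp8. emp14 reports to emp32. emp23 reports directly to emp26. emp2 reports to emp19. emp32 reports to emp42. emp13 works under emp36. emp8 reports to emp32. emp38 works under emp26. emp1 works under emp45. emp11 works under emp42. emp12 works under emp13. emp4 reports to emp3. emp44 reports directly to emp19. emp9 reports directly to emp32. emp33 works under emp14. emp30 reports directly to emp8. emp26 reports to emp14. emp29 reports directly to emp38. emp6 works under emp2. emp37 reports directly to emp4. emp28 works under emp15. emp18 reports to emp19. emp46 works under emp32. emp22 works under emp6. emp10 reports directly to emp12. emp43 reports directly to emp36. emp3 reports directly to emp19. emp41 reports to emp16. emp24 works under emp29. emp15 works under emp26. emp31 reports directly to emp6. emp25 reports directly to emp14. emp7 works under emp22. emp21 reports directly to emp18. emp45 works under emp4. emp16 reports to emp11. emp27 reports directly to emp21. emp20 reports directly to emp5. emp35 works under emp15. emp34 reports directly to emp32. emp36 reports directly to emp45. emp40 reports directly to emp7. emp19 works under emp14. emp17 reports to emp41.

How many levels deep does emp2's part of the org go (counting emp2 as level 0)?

The longest chain under emp2 runs emp2 → emp6 → emp22 → emp7 → emp40, which is 4 levels below emp2.

4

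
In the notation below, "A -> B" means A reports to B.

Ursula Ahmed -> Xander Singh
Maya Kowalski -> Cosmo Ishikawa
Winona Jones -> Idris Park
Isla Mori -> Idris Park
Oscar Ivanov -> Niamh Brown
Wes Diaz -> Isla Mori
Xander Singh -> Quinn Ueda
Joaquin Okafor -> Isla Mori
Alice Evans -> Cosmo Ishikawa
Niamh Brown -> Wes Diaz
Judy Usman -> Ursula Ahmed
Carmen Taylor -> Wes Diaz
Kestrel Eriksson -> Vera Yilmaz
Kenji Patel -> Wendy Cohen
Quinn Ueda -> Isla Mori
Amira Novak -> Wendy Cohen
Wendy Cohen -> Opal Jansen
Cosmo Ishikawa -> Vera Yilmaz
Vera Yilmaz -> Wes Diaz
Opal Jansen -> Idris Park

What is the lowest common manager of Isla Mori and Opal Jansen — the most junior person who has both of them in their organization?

Idris Park

Isla Mori's chain of managers is Idris Park. Opal Jansen's chain of managers is Idris Park. The first manager that appears in both chains is Idris Park.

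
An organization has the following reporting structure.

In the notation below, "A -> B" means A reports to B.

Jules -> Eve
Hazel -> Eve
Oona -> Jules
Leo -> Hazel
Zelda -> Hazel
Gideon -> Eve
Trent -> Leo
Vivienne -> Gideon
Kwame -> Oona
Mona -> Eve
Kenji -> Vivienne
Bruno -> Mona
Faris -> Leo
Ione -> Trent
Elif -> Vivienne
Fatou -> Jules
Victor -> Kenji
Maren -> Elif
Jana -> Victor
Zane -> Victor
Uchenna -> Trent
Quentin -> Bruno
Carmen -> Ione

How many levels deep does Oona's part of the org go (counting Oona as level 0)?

The longest chain under Oona runs Oona → Kwame, which is 1 level below Oona.

1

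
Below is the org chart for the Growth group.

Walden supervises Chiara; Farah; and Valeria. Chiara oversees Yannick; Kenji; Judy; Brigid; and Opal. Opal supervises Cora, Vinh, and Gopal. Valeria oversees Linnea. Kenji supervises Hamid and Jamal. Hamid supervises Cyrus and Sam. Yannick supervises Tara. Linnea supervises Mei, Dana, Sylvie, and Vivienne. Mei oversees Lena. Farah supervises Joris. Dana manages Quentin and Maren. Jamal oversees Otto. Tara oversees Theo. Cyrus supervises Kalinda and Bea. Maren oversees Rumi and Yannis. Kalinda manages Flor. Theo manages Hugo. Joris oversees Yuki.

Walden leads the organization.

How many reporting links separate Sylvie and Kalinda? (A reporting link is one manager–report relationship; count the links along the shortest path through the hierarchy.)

8

Sylvie is 3 levels below Walden, and Kalinda is 5 levels below Walden (their lowest common manager). The shortest path runs up from Sylvie to Walden and back down to Kalinda: 3 + 5 = 8 links.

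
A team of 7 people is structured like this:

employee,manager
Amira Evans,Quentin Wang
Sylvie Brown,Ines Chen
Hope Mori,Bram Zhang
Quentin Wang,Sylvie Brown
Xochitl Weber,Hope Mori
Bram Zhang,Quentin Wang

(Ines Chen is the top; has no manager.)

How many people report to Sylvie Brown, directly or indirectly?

5

Sylvie Brown directly manages Quentin Wang. Under Quentin Wang: Amira Evans, Bram Zhang, Hope Mori, Xochitl Weber (4). That's 5 in total.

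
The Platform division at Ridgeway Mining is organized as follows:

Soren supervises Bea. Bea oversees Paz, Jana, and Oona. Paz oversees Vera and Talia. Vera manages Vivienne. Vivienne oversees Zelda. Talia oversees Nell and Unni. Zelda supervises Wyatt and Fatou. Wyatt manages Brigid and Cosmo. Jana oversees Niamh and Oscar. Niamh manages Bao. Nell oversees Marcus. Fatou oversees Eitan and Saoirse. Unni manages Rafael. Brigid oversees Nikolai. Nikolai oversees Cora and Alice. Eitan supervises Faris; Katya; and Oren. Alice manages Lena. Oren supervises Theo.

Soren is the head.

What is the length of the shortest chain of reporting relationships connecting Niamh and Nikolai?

9

Niamh is 2 levels below Bea, and Nikolai is 7 levels below Bea (their lowest common manager). The shortest path runs up from Niamh to Bea and back down to Nikolai: 2 + 7 = 9 links.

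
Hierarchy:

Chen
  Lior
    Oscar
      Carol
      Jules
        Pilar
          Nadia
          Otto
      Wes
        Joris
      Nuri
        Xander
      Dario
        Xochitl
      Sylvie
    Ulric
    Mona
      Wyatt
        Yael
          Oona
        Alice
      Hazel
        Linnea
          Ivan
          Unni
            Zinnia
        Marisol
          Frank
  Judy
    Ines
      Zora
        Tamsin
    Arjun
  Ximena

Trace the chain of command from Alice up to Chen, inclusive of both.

Alice -> Wyatt -> Mona -> Lior -> Chen

Alice reports to Wyatt. Wyatt reports to Mona. Mona reports to Lior. Lior reports to Chen. Chen is at the top.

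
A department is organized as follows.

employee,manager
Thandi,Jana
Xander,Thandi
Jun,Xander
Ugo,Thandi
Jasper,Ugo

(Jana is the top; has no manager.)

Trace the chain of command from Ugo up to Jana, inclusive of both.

Ugo reports to Thandi. Thandi reports to Jana. Jana is at the top.

Ugo -> Thandi -> Jana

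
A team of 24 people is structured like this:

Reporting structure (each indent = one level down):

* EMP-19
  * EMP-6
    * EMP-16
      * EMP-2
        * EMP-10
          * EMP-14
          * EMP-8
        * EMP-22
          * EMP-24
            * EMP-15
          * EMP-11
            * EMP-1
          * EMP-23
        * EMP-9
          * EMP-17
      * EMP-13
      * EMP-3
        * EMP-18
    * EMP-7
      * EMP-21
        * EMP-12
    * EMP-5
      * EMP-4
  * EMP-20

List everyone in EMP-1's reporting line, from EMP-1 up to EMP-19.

EMP-1 reports to EMP-11. EMP-11 reports to EMP-22. EMP-22 reports to EMP-2. EMP-2 reports to EMP-16. EMP-16 reports to EMP-6. EMP-6 reports to EMP-19. EMP-19 is at the top.

EMP-1 -> EMP-11 -> EMP-22 -> EMP-2 -> EMP-16 -> EMP-6 -> EMP-19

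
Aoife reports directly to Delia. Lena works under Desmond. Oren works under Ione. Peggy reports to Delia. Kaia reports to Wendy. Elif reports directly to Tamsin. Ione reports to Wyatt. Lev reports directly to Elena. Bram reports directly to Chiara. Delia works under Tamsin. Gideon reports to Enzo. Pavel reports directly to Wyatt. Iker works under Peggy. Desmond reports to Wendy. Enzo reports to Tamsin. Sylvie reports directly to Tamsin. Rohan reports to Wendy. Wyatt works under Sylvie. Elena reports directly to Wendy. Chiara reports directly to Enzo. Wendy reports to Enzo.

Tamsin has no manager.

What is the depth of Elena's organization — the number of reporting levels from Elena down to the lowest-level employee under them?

1

The longest chain under Elena runs Elena → Lev, which is 1 level below Elena.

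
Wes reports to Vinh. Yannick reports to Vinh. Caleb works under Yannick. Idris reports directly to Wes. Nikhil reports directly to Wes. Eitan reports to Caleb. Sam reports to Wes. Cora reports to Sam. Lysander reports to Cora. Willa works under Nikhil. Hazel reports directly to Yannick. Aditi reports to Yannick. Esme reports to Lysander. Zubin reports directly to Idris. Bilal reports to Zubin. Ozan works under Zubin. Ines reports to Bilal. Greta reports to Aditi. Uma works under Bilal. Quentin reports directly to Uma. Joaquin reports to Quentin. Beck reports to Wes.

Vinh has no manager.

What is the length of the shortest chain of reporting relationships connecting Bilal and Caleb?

6

Bilal is 4 levels below Vinh, and Caleb is 2 levels below Vinh (their lowest common manager). The shortest path runs up from Bilal to Vinh and back down to Caleb: 4 + 2 = 6 links.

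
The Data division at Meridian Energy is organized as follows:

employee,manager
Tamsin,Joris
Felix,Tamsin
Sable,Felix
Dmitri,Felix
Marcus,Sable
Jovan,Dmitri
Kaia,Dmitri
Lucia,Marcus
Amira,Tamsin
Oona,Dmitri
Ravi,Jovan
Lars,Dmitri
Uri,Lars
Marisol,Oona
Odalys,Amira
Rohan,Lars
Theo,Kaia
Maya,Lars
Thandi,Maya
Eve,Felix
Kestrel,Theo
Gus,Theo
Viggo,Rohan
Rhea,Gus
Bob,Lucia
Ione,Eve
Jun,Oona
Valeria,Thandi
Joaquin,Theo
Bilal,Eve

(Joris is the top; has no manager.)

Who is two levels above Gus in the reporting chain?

Gus reports to Theo, and Theo reports to Kaia. So Gus's skip-level manager is Kaia.

Kaia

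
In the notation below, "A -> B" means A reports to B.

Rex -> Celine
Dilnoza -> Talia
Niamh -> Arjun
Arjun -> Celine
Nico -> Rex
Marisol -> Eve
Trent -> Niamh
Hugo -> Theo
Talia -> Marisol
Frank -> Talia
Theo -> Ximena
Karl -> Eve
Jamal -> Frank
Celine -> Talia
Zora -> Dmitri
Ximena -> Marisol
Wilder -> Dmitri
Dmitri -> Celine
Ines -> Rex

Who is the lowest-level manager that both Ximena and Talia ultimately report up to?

Ximena's chain of managers is Marisol, Eve. Talia's chain of managers is Marisol, Eve. The first manager that appears in both chains is Marisol.

Marisol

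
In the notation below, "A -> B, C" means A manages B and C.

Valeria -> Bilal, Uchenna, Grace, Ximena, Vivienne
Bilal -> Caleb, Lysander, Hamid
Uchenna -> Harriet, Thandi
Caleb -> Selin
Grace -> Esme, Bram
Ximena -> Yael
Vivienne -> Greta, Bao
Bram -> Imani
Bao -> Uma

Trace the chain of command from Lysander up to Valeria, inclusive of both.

Lysander -> Bilal -> Valeria

Lysander reports to Bilal. Bilal reports to Valeria. Valeria is at the top.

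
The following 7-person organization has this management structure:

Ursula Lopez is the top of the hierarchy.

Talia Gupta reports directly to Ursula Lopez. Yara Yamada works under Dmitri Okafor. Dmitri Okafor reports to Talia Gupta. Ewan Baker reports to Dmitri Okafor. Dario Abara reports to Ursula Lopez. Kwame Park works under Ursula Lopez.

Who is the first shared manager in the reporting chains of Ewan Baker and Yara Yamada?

Ewan Baker's chain of managers is Dmitri Okafor, Talia Gupta, Ursula Lopez. Yara Yamada's chain of managers is Dmitri Okafor, Talia Gupta, Ursula Lopez. The first manager that appears in both chains is Dmitri Okafor.

Dmitri Okafor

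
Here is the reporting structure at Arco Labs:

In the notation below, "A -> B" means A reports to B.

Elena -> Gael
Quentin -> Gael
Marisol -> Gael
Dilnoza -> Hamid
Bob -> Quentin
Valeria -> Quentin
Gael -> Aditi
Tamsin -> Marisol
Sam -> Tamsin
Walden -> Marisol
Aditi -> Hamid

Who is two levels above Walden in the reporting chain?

Gael

Walden reports to Marisol, and Marisol reports to Gael. So Walden's skip-level manager is Gael.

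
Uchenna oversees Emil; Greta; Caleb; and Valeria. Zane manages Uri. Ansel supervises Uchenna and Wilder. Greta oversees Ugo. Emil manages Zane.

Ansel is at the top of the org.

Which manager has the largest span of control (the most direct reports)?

Uchenna

Direct-report counts: Ansel has 2; Uchenna has 4; Emil has 1; Zane has 1; Greta has 1. The largest is 4, held by Uchenna.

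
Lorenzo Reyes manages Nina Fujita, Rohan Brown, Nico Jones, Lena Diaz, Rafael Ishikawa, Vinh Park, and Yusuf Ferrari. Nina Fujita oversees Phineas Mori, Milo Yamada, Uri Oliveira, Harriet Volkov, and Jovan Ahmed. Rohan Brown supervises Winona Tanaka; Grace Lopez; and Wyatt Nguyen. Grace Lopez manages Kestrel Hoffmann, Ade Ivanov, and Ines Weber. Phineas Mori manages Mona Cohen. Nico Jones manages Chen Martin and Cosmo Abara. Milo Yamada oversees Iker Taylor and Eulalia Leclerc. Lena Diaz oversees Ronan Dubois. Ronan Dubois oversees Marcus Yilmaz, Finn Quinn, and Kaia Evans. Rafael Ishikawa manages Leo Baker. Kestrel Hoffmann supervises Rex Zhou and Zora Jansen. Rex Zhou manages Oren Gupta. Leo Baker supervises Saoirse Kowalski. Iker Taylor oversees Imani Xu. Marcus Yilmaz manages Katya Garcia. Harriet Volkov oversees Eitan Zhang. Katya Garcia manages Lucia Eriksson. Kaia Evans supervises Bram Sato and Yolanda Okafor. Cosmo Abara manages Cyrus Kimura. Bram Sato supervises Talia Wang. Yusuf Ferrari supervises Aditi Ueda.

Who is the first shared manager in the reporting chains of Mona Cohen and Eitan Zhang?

Nina Fujita

Mona Cohen's chain of managers is Phineas Mori, Nina Fujita, Lorenzo Reyes. Eitan Zhang's chain of managers is Harriet Volkov, Nina Fujita, Lorenzo Reyes. The first manager that appears in both chains is Nina Fujita.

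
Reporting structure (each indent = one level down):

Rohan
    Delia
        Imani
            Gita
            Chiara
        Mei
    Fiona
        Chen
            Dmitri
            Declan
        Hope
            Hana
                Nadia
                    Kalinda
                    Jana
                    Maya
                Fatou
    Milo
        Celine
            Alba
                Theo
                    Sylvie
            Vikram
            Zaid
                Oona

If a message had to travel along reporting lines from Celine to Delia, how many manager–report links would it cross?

3

Celine is 2 levels below Rohan, and Delia is 1 level below Rohan (their lowest common manager). The shortest path runs up from Celine to Rohan and back down to Delia: 2 + 1 = 3 links.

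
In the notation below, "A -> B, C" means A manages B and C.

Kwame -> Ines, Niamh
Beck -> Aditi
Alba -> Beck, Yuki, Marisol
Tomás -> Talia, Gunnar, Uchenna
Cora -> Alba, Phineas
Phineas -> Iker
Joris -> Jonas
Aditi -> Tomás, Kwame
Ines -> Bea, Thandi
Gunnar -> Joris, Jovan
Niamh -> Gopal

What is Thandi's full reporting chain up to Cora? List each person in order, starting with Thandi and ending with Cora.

Thandi reports to Ines. Ines reports to Kwame. Kwame reports to Aditi. Aditi reports to Beck. Beck reports to Alba. Alba reports to Cora. Cora is at the top.

Thandi -> Ines -> Kwame -> Aditi -> Beck -> Alba -> Cora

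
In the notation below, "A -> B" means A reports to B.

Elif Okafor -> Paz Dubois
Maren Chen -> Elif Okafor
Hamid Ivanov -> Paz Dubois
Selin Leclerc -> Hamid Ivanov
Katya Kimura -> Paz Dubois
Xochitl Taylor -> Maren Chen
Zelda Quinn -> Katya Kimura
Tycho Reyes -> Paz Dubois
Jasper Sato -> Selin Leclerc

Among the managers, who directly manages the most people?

Direct-report counts: Paz Dubois has 4; Katya Kimura has 1; Hamid Ivanov has 1; Selin Leclerc has 1; Elif Okafor has 1; Maren Chen has 1. The largest is 4, held by Paz Dubois.

Paz Dubois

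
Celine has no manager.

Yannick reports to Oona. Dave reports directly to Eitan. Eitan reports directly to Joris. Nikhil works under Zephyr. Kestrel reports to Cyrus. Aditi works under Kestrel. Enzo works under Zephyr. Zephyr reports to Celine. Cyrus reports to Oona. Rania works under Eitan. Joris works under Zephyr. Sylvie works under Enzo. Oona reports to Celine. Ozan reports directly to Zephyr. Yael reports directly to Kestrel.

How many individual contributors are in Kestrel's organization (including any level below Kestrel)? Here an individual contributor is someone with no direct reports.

The people in Kestrel's organization with no one reporting to them are Yael, Aditi. That is 2.

2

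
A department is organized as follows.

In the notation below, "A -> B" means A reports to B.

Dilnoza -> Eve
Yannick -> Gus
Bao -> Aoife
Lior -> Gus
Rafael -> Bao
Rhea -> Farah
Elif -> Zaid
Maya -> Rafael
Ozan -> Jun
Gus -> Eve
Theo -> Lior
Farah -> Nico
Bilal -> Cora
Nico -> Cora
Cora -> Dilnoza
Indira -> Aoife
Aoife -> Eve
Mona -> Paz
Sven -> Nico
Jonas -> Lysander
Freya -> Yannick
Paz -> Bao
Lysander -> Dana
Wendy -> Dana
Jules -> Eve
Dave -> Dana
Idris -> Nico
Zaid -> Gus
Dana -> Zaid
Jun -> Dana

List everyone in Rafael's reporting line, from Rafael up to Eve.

Rafael -> Bao -> Aoife -> Eve

Rafael reports to Bao. Bao reports to Aoife. Aoife reports to Eve. Eve is at the top.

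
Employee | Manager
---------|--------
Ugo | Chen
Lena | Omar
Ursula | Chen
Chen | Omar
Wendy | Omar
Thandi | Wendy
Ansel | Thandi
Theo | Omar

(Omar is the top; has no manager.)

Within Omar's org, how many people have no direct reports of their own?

The people in Omar's organization with no one reporting to them are Theo, Lena, Ursula, Ugo, Ansel. That is 5.

5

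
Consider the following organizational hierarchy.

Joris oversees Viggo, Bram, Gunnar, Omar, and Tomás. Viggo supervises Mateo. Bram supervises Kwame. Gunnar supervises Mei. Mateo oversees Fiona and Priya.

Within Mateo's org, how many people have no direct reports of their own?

2

The people in Mateo's organization with no one reporting to them are Fiona, Priya. That is 2.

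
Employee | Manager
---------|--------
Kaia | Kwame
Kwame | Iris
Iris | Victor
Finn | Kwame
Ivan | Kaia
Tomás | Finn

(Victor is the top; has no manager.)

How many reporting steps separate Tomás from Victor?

4

Chain from Tomás up to Victor: Tomás → Finn → Kwame → Iris → Victor. That is 4 steps up, so Tomás is 4 levels below Victor.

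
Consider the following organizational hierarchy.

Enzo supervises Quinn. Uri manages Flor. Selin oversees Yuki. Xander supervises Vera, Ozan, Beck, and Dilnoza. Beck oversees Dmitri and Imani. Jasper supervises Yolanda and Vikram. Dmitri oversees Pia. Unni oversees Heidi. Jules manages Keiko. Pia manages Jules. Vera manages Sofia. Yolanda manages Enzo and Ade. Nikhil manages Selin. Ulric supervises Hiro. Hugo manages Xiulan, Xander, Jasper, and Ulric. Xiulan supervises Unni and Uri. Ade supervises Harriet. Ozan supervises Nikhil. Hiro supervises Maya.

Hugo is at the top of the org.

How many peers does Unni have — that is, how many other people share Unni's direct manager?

1

Unni reports to Xiulan. Xiulan's other direct reports are Uri — 1 peer.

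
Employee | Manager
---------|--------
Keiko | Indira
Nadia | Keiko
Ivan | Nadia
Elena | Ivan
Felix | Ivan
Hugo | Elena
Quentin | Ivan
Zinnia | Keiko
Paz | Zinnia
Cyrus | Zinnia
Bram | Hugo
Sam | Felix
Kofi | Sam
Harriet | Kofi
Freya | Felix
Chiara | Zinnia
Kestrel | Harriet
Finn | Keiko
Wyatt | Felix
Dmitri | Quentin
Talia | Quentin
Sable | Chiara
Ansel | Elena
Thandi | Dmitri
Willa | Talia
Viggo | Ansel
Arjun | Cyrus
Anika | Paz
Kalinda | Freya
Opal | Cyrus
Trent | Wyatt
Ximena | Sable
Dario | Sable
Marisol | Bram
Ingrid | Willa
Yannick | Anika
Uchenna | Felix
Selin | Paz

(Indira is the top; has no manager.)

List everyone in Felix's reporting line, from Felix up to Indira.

Felix -> Ivan -> Nadia -> Keiko -> Indira

Felix reports to Ivan. Ivan reports to Nadia. Nadia reports to Keiko. Keiko reports to Indira. Indira is at the top.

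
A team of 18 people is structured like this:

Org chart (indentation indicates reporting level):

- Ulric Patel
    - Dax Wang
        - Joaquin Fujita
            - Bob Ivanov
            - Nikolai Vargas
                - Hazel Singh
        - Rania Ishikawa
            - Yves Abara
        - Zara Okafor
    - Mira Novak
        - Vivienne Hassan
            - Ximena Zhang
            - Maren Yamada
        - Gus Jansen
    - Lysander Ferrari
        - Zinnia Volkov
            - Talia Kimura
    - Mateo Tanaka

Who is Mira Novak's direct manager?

Mira Novak reports directly to Ulric Patel.

Ulric Patel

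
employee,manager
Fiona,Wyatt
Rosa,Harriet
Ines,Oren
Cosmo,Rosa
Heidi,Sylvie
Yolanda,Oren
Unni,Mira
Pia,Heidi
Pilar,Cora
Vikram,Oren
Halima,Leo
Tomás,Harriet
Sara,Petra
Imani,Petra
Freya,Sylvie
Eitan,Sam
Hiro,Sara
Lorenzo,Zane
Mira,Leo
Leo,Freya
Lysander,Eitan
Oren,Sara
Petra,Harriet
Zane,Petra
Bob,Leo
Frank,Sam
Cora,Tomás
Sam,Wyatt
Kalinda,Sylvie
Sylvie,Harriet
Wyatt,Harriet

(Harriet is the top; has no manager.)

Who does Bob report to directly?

Leo

Bob reports directly to Leo.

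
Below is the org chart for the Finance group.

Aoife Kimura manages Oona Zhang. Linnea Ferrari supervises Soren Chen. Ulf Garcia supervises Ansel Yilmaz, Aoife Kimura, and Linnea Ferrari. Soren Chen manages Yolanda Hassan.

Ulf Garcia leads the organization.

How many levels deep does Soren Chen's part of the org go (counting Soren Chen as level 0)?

1

The longest chain under Soren Chen runs Soren Chen → Yolanda Hassan, which is 1 level below Soren Chen.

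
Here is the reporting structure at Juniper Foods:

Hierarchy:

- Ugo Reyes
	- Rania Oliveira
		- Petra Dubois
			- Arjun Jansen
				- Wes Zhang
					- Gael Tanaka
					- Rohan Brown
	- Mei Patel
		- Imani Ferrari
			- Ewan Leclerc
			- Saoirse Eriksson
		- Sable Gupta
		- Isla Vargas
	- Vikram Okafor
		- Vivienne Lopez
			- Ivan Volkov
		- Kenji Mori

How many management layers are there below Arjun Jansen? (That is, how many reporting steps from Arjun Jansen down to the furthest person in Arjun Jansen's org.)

2

The longest chain under Arjun Jansen runs Arjun Jansen → Wes Zhang → Rohan Brown, which is 2 levels below Arjun Jansen.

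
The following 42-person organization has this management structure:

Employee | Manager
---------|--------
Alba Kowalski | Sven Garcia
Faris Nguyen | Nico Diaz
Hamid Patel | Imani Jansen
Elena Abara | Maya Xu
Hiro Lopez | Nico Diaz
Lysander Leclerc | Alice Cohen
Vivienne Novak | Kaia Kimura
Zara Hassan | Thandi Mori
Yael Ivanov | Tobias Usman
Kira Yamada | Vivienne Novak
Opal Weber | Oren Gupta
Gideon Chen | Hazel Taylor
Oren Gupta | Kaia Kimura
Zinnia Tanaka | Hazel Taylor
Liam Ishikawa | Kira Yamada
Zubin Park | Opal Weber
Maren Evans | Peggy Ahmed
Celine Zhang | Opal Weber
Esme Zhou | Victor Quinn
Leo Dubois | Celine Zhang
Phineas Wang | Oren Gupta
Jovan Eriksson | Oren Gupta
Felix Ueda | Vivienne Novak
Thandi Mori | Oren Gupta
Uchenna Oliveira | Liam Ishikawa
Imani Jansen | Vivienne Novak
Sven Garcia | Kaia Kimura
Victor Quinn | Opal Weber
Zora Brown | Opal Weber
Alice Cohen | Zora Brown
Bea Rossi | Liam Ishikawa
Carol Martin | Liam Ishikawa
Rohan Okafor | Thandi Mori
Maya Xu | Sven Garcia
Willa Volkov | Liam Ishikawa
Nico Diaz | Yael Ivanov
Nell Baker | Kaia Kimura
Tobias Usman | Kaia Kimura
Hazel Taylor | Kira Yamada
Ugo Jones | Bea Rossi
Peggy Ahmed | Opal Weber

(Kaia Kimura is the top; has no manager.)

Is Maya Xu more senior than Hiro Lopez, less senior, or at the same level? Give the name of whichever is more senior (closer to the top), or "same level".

Maya Xu

Maya Xu is 2 levels below Kaia Kimura; Hiro Lopez is 4. Maya Xu is higher.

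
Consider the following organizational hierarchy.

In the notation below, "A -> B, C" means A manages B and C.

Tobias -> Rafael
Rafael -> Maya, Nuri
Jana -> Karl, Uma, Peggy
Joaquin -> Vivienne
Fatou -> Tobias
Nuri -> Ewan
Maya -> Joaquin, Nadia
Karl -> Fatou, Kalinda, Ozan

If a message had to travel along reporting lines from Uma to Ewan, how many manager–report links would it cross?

Uma is 1 level below Jana, and Ewan is 6 levels below Jana (their lowest common manager). The shortest path runs up from Uma to Jana and back down to Ewan: 1 + 6 = 7 links.

7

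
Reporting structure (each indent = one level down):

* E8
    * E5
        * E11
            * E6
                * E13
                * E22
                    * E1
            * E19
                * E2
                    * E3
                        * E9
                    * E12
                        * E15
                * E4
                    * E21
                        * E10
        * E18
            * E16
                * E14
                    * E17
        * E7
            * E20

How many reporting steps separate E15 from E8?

Chain from E15 up to E8: E15 → E12 → E2 → E19 → E11 → E5 → E8. That is 6 steps up, so E15 is 6 levels below E8.

6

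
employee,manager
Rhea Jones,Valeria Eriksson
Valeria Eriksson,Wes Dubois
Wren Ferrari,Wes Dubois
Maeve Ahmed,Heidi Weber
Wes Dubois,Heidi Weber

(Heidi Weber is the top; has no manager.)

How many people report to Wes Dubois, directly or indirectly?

3

Wes Dubois directly manages Valeria Eriksson, Wren Ferrari. Under Valeria Eriksson: Rhea Jones (1). Wren Ferrari has no reports. So Wes Dubois's organization is 2 direct reports plus everyone under them: 2 + 1 = 3.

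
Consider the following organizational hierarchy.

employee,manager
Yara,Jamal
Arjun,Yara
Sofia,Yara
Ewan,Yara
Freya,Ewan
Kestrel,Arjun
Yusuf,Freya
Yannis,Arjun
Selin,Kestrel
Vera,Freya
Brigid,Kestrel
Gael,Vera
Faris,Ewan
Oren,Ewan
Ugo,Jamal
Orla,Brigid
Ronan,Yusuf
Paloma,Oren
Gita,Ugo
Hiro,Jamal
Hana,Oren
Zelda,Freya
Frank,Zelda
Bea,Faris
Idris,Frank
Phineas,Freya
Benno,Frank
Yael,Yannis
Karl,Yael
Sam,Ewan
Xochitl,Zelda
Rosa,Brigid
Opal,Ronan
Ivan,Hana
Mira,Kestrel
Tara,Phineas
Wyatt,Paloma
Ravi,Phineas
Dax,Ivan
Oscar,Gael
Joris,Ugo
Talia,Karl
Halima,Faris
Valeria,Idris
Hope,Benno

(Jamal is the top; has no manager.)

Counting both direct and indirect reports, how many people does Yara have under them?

40

Yara directly manages Arjun, Sofia, Ewan. Under Arjun: Yannis, Yael, Karl, Talia, Kestrel, Mira, Brigid, Rosa, Orla, Selin (10). Sofia has no reports. Under Ewan: Sam, Oren, Hana, Ivan, Dax, Paloma, Wyatt, Faris, Halima, Bea, Freya, Phineas, Ravi, Tara, Zelda, Xochitl, Frank, Benno, Hope, Idris, Valeria, Vera, Gael, Oscar, Yusuf, Ronan, Opal (27). So Yara's organization is 3 direct reports plus everyone under them: 11 + 1 + 28 = 40.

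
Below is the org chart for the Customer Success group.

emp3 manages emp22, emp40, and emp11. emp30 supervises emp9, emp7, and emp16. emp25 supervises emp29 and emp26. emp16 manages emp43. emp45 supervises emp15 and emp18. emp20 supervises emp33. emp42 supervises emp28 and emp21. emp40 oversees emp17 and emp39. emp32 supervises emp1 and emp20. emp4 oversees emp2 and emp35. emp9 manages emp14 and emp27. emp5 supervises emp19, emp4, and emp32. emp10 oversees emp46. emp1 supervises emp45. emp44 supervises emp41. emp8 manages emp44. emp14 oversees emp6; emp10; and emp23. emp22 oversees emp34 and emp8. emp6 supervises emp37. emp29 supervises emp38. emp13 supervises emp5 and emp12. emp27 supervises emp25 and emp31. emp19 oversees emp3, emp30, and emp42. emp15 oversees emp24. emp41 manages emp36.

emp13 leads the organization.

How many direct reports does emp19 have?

emp19 directly manages emp3, emp30, emp42. That is 3 direct reports.

3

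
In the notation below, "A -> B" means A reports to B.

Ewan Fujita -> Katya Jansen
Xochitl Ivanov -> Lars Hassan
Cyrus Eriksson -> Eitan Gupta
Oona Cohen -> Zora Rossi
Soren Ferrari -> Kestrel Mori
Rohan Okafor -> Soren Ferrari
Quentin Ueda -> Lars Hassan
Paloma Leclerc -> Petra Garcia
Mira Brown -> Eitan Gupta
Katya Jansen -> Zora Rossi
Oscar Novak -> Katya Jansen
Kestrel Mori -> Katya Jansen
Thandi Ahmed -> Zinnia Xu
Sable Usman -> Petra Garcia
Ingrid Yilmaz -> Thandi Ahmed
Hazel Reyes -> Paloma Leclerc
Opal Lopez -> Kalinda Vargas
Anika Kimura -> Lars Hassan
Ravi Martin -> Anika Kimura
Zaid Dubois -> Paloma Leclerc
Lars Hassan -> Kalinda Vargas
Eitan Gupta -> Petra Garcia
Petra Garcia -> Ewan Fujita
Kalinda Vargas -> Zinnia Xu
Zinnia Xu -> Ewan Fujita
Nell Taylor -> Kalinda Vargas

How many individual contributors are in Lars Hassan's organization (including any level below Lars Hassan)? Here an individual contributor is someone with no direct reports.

3

The people in Lars Hassan's organization with no one reporting to them are Xochitl Ivanov, Ravi Martin, Quentin Ueda. That is 3.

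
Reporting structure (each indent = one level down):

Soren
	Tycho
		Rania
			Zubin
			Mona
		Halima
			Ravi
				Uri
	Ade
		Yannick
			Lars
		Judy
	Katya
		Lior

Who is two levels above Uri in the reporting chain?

Halima

Uri reports to Ravi, and Ravi reports to Halima. So Uri's skip-level manager is Halima.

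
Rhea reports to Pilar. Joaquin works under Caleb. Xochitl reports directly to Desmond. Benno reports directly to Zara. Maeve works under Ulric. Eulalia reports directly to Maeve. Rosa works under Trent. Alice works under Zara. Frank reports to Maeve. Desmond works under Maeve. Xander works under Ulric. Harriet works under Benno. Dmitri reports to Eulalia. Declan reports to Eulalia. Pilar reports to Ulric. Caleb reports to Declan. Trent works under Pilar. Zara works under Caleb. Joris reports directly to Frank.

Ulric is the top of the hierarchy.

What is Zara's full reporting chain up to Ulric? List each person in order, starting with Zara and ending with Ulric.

Zara -> Caleb -> Declan -> Eulalia -> Maeve -> Ulric

Zara reports to Caleb. Caleb reports to Declan. Declan reports to Eulalia. Eulalia reports to Maeve. Maeve reports to Ulric. Ulric is at the top.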